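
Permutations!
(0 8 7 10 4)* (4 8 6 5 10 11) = (0 6 5 10 8 7 11 4) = [6, 1, 2, 3, 0, 10, 5, 11, 7, 9, 8, 4]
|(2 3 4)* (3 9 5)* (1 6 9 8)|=|(1 6 9 5 3 4 2 8)|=8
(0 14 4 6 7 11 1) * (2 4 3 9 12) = (0 14 3 9 12 2 4 6 7 11 1) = [14, 0, 4, 9, 6, 5, 7, 11, 8, 12, 10, 1, 2, 13, 3]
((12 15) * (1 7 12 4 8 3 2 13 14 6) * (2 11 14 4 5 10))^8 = (1 4 12 3 5 14 2)(6 13 7 8 15 11 10)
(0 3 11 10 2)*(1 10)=(0 3 11 1 10 2)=[3, 10, 0, 11, 4, 5, 6, 7, 8, 9, 2, 1]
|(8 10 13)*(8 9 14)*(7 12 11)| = 15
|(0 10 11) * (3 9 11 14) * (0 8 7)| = 8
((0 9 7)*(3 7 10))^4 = (0 7 3 10 9)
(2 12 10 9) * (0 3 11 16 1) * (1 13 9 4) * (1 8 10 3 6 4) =[6, 0, 12, 11, 8, 5, 4, 7, 10, 2, 1, 16, 3, 9, 14, 15, 13] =(0 6 4 8 10 1)(2 12 3 11 16 13 9)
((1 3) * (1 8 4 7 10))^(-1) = ((1 3 8 4 7 10))^(-1) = (1 10 7 4 8 3)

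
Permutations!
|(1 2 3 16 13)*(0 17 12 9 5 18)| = 30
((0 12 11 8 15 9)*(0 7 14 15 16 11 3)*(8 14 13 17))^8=(0 3 12)(7 9 15 14 11 16 8 17 13)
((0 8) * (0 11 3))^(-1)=(0 3 11 8)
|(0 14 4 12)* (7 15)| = 4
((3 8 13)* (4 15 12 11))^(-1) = (3 13 8)(4 11 12 15) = ((3 8 13)(4 15 12 11))^(-1)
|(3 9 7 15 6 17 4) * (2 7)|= 8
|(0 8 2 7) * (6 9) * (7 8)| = 2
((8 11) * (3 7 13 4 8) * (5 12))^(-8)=(3 8 13)(4 7 11)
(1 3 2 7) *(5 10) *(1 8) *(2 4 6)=(1 3 4 6 2 7 8)(5 10)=[0, 3, 7, 4, 6, 10, 2, 8, 1, 9, 5]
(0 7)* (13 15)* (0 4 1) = [7, 0, 2, 3, 1, 5, 6, 4, 8, 9, 10, 11, 12, 15, 14, 13] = (0 7 4 1)(13 15)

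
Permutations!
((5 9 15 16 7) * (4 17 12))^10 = ((4 17 12)(5 9 15 16 7))^10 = (4 17 12)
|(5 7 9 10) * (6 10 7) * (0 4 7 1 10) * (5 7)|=|(0 4 5 6)(1 10 7 9)|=4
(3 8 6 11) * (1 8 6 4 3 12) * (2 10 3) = (1 8 4 2 10 3 6 11 12) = [0, 8, 10, 6, 2, 5, 11, 7, 4, 9, 3, 12, 1]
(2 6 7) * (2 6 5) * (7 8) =(2 5)(6 8 7) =[0, 1, 5, 3, 4, 2, 8, 6, 7]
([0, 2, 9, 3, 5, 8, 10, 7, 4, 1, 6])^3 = (6 10)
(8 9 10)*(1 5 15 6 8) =(1 5 15 6 8 9 10) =[0, 5, 2, 3, 4, 15, 8, 7, 9, 10, 1, 11, 12, 13, 14, 6]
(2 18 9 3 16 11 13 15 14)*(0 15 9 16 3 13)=(0 15 14 2 18 16 11)(9 13)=[15, 1, 18, 3, 4, 5, 6, 7, 8, 13, 10, 0, 12, 9, 2, 14, 11, 17, 16]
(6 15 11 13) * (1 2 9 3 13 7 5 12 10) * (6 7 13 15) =(1 2 9 3 15 11 13 7 5 12 10) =[0, 2, 9, 15, 4, 12, 6, 5, 8, 3, 1, 13, 10, 7, 14, 11]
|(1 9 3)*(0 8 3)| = 5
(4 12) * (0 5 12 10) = (0 5 12 4 10) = [5, 1, 2, 3, 10, 12, 6, 7, 8, 9, 0, 11, 4]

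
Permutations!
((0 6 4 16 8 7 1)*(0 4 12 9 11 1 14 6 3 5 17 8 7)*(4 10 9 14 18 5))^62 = ((0 3 4 16 7 18 5 17 8)(1 10 9 11)(6 12 14))^62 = (0 8 17 5 18 7 16 4 3)(1 9)(6 14 12)(10 11)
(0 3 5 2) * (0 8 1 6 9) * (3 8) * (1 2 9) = (0 8 2 3 5 9)(1 6) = [8, 6, 3, 5, 4, 9, 1, 7, 2, 0]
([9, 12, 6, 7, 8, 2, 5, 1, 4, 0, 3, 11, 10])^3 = (0 9)(1 3 12 7 10)(4 8)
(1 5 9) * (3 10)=(1 5 9)(3 10)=[0, 5, 2, 10, 4, 9, 6, 7, 8, 1, 3]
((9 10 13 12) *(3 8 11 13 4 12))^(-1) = (3 13 11 8)(4 10 9 12) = ((3 8 11 13)(4 12 9 10))^(-1)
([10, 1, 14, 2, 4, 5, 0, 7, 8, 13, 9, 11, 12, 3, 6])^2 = [9, 1, 6, 14, 4, 5, 10, 7, 8, 3, 13, 11, 12, 2, 0]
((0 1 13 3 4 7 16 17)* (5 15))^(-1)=((0 1 13 3 4 7 16 17)(5 15))^(-1)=(0 17 16 7 4 3 13 1)(5 15)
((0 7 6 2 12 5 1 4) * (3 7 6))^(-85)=((0 6 2 12 5 1 4)(3 7))^(-85)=(0 4 1 5 12 2 6)(3 7)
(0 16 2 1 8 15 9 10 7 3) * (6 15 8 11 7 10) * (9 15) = [16, 11, 1, 0, 4, 5, 9, 3, 8, 6, 10, 7, 12, 13, 14, 15, 2] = (0 16 2 1 11 7 3)(6 9)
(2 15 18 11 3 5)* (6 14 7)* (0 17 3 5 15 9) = [17, 1, 9, 15, 4, 2, 14, 6, 8, 0, 10, 5, 12, 13, 7, 18, 16, 3, 11] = (0 17 3 15 18 11 5 2 9)(6 14 7)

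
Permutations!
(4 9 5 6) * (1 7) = (1 7)(4 9 5 6) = [0, 7, 2, 3, 9, 6, 4, 1, 8, 5]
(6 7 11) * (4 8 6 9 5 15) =(4 8 6 7 11 9 5 15) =[0, 1, 2, 3, 8, 15, 7, 11, 6, 5, 10, 9, 12, 13, 14, 4]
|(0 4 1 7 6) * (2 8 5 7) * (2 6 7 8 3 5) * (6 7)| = 20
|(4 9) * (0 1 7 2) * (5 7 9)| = |(0 1 9 4 5 7 2)| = 7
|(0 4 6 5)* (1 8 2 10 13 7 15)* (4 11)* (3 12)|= 70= |(0 11 4 6 5)(1 8 2 10 13 7 15)(3 12)|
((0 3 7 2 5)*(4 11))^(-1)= ((0 3 7 2 5)(4 11))^(-1)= (0 5 2 7 3)(4 11)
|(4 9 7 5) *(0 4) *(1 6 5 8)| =8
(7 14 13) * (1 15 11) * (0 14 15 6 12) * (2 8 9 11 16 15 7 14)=(0 2 8 9 11 1 6 12)(13 14)(15 16)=[2, 6, 8, 3, 4, 5, 12, 7, 9, 11, 10, 1, 0, 14, 13, 16, 15]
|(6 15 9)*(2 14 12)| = 3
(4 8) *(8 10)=(4 10 8)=[0, 1, 2, 3, 10, 5, 6, 7, 4, 9, 8]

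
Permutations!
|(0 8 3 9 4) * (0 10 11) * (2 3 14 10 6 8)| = 10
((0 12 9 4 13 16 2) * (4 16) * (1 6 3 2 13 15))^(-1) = ((0 12 9 16 13 4 15 1 6 3 2))^(-1) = (0 2 3 6 1 15 4 13 16 9 12)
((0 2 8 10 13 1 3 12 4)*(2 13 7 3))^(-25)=((0 13 1 2 8 10 7 3 12 4))^(-25)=(0 10)(1 3)(2 12)(4 8)(7 13)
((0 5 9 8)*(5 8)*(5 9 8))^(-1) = (9)(0 8 5)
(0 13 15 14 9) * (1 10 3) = (0 13 15 14 9)(1 10 3) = [13, 10, 2, 1, 4, 5, 6, 7, 8, 0, 3, 11, 12, 15, 9, 14]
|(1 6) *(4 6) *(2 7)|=|(1 4 6)(2 7)|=6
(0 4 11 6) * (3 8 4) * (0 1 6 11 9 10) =[3, 6, 2, 8, 9, 5, 1, 7, 4, 10, 0, 11] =(11)(0 3 8 4 9 10)(1 6)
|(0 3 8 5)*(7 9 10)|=|(0 3 8 5)(7 9 10)|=12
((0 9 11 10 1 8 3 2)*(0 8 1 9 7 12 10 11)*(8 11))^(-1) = (0 9 10 12 7)(2 3 8 11)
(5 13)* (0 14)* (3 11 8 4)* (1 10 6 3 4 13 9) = (0 14)(1 10 6 3 11 8 13 5 9) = [14, 10, 2, 11, 4, 9, 3, 7, 13, 1, 6, 8, 12, 5, 0]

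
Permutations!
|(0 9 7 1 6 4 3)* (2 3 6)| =6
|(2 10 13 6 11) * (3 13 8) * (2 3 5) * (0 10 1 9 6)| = |(0 10 8 5 2 1 9 6 11 3 13)| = 11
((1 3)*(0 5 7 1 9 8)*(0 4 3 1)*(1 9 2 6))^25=(0 5 7)(1 3 9 2 8 6 4)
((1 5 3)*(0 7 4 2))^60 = (7)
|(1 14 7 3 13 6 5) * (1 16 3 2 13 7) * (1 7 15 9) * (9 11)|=12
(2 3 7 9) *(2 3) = (3 7 9) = [0, 1, 2, 7, 4, 5, 6, 9, 8, 3]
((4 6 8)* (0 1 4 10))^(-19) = (0 10 8 6 4 1)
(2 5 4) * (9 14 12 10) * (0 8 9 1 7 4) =(0 8 9 14 12 10 1 7 4 2 5) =[8, 7, 5, 3, 2, 0, 6, 4, 9, 14, 1, 11, 10, 13, 12]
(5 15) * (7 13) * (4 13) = (4 13 7)(5 15) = [0, 1, 2, 3, 13, 15, 6, 4, 8, 9, 10, 11, 12, 7, 14, 5]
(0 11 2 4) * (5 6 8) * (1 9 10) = [11, 9, 4, 3, 0, 6, 8, 7, 5, 10, 1, 2] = (0 11 2 4)(1 9 10)(5 6 8)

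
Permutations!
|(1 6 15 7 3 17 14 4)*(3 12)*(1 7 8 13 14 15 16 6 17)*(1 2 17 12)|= 22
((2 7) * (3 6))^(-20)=((2 7)(3 6))^(-20)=(7)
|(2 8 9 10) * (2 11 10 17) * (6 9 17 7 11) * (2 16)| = 20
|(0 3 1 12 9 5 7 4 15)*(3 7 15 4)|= |(0 7 3 1 12 9 5 15)|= 8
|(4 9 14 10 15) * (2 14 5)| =7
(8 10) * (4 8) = (4 8 10) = [0, 1, 2, 3, 8, 5, 6, 7, 10, 9, 4]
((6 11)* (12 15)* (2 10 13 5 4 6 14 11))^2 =((2 10 13 5 4 6)(11 14)(12 15))^2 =(15)(2 13 4)(5 6 10)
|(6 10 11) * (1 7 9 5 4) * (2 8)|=30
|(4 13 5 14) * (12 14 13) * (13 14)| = 5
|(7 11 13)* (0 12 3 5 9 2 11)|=9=|(0 12 3 5 9 2 11 13 7)|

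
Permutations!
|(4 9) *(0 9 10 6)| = 5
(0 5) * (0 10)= (0 5 10)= [5, 1, 2, 3, 4, 10, 6, 7, 8, 9, 0]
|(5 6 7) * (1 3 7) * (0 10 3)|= 7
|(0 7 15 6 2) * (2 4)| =6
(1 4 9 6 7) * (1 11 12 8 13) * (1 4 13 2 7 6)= (1 13 4 9)(2 7 11 12 8)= [0, 13, 7, 3, 9, 5, 6, 11, 2, 1, 10, 12, 8, 4]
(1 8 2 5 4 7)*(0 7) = (0 7 1 8 2 5 4) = [7, 8, 5, 3, 0, 4, 6, 1, 2]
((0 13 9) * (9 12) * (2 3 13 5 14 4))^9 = (14)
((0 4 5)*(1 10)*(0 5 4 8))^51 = ((0 8)(1 10))^51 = (0 8)(1 10)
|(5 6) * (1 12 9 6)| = 5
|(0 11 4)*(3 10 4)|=|(0 11 3 10 4)|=5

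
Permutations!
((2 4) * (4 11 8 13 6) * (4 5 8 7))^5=(2 11 7 4)(5 8 13 6)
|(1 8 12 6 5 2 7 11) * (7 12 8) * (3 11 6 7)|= 15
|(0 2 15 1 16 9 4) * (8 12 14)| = |(0 2 15 1 16 9 4)(8 12 14)| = 21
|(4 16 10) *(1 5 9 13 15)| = |(1 5 9 13 15)(4 16 10)| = 15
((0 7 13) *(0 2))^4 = (13)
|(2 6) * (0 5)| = 2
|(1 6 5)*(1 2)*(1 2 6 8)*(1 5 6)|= 3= |(1 8 5)|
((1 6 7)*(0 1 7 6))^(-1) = ((7)(0 1))^(-1) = (7)(0 1)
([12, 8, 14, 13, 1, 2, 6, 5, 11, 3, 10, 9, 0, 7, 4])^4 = (1 3 2 8 13 14 11 7 4 9 5)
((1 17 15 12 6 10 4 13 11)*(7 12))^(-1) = ((1 17 15 7 12 6 10 4 13 11))^(-1) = (1 11 13 4 10 6 12 7 15 17)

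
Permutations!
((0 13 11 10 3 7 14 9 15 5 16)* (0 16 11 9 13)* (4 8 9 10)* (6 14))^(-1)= (16)(3 10 13 14 6 7)(4 11 5 15 9 8)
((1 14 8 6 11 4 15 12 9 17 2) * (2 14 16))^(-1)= ((1 16 2)(4 15 12 9 17 14 8 6 11))^(-1)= (1 2 16)(4 11 6 8 14 17 9 12 15)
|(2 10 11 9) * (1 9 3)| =6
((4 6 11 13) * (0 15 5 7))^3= (0 7 5 15)(4 13 11 6)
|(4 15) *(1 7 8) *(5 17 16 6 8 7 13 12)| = |(1 13 12 5 17 16 6 8)(4 15)| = 8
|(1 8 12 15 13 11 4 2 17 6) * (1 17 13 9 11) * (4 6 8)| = 28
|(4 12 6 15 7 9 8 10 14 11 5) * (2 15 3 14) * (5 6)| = |(2 15 7 9 8 10)(3 14 11 6)(4 12 5)| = 12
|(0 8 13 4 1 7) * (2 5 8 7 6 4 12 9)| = 6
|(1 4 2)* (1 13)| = 4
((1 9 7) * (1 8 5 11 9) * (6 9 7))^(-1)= ((5 11 7 8)(6 9))^(-1)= (5 8 7 11)(6 9)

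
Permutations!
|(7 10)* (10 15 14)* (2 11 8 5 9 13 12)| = 28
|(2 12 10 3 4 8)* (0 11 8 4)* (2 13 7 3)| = |(0 11 8 13 7 3)(2 12 10)| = 6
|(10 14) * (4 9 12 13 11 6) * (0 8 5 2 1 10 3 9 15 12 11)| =|(0 8 5 2 1 10 14 3 9 11 6 4 15 12 13)| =15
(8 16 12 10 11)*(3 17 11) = [0, 1, 2, 17, 4, 5, 6, 7, 16, 9, 3, 8, 10, 13, 14, 15, 12, 11] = (3 17 11 8 16 12 10)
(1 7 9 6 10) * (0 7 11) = (0 7 9 6 10 1 11) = [7, 11, 2, 3, 4, 5, 10, 9, 8, 6, 1, 0]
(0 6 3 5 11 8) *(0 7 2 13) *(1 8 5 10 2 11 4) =(0 6 3 10 2 13)(1 8 7 11 5 4) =[6, 8, 13, 10, 1, 4, 3, 11, 7, 9, 2, 5, 12, 0]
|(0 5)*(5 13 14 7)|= 5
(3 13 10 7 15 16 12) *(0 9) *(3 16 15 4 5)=(0 9)(3 13 10 7 4 5)(12 16)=[9, 1, 2, 13, 5, 3, 6, 4, 8, 0, 7, 11, 16, 10, 14, 15, 12]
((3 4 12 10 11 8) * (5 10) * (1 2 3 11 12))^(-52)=(5 12 10)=((1 2 3 4)(5 10 12)(8 11))^(-52)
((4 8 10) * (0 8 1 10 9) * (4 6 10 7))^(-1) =(0 9 8)(1 4 7)(6 10)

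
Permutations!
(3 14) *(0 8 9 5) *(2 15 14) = [8, 1, 15, 2, 4, 0, 6, 7, 9, 5, 10, 11, 12, 13, 3, 14] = (0 8 9 5)(2 15 14 3)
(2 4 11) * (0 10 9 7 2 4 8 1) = (0 10 9 7 2 8 1)(4 11) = [10, 0, 8, 3, 11, 5, 6, 2, 1, 7, 9, 4]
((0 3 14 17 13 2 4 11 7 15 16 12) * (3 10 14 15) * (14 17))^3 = ((0 10 17 13 2 4 11 7 3 15 16 12))^3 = (0 13 11 15)(2 7 16 10)(3 12 17 4)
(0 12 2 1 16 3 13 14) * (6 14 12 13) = (0 13 12 2 1 16 3 6 14) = [13, 16, 1, 6, 4, 5, 14, 7, 8, 9, 10, 11, 2, 12, 0, 15, 3]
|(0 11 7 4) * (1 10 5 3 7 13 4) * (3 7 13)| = 20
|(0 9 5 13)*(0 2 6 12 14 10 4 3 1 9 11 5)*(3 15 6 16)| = |(0 11 5 13 2 16 3 1 9)(4 15 6 12 14 10)| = 18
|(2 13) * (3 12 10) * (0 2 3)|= 6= |(0 2 13 3 12 10)|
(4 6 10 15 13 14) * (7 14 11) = [0, 1, 2, 3, 6, 5, 10, 14, 8, 9, 15, 7, 12, 11, 4, 13] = (4 6 10 15 13 11 7 14)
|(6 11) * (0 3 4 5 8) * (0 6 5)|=|(0 3 4)(5 8 6 11)|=12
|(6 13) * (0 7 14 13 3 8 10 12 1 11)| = 11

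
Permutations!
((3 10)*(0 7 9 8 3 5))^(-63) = ((0 7 9 8 3 10 5))^(-63) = (10)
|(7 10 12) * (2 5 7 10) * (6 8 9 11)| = |(2 5 7)(6 8 9 11)(10 12)| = 12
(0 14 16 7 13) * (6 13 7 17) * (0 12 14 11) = [11, 1, 2, 3, 4, 5, 13, 7, 8, 9, 10, 0, 14, 12, 16, 15, 17, 6] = (0 11)(6 13 12 14 16 17)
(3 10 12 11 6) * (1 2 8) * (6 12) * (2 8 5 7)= (1 8)(2 5 7)(3 10 6)(11 12)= [0, 8, 5, 10, 4, 7, 3, 2, 1, 9, 6, 12, 11]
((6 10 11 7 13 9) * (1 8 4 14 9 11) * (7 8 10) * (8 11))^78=(4 14 9 6 7 13 8)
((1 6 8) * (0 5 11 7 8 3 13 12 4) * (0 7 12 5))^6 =((1 6 3 13 5 11 12 4 7 8))^6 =(1 12 3 7 5)(4 13 8 11 6)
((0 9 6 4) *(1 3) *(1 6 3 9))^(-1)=((0 1 9 3 6 4))^(-1)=(0 4 6 3 9 1)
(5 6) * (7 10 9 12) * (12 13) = (5 6)(7 10 9 13 12) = [0, 1, 2, 3, 4, 6, 5, 10, 8, 13, 9, 11, 7, 12]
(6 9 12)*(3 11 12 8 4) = (3 11 12 6 9 8 4) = [0, 1, 2, 11, 3, 5, 9, 7, 4, 8, 10, 12, 6]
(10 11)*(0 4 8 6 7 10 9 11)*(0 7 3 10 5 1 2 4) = (1 2 4 8 6 3 10 7 5)(9 11) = [0, 2, 4, 10, 8, 1, 3, 5, 6, 11, 7, 9]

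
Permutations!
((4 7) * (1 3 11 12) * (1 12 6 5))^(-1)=(12)(1 5 6 11 3)(4 7)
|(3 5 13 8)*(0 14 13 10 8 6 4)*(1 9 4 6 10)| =|(0 14 13 10 8 3 5 1 9 4)| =10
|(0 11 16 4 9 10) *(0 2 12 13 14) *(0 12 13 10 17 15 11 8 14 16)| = 13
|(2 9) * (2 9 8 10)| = 3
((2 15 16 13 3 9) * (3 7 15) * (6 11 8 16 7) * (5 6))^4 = ((2 3 9)(5 6 11 8 16 13)(7 15))^4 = (2 3 9)(5 16 11)(6 13 8)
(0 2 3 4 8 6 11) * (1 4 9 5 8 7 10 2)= (0 1 4 7 10 2 3 9 5 8 6 11)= [1, 4, 3, 9, 7, 8, 11, 10, 6, 5, 2, 0]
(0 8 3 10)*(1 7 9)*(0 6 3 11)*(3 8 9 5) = [9, 7, 2, 10, 4, 3, 8, 5, 11, 1, 6, 0] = (0 9 1 7 5 3 10 6 8 11)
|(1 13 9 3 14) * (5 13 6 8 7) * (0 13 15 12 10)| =|(0 13 9 3 14 1 6 8 7 5 15 12 10)| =13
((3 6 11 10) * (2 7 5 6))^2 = (2 5 11 3 7 6 10)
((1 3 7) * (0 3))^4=(7)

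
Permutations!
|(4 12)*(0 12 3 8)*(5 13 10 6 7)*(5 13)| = 20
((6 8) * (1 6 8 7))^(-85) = (8)(1 7 6)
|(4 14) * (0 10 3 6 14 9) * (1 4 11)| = |(0 10 3 6 14 11 1 4 9)| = 9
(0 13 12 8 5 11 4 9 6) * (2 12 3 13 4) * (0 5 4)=(2 12 8 4 9 6 5 11)(3 13)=[0, 1, 12, 13, 9, 11, 5, 7, 4, 6, 10, 2, 8, 3]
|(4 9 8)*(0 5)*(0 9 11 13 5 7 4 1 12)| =10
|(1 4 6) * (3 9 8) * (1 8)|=6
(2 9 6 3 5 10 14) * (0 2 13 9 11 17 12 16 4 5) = (0 2 11 17 12 16 4 5 10 14 13 9 6 3) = [2, 1, 11, 0, 5, 10, 3, 7, 8, 6, 14, 17, 16, 9, 13, 15, 4, 12]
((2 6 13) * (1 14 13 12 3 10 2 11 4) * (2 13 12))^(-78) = (1 12 10 11)(3 13 4 14)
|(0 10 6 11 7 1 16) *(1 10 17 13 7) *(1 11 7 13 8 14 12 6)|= 10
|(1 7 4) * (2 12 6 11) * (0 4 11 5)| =|(0 4 1 7 11 2 12 6 5)| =9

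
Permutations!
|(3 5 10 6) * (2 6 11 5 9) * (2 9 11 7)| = 7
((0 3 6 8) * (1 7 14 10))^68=(14)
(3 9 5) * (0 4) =(0 4)(3 9 5) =[4, 1, 2, 9, 0, 3, 6, 7, 8, 5]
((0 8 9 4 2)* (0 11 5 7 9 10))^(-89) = (0 8 10)(2 11 5 7 9 4)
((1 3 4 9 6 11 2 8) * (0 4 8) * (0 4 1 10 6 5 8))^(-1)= ((0 1 3)(2 4 9 5 8 10 6 11))^(-1)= (0 3 1)(2 11 6 10 8 5 9 4)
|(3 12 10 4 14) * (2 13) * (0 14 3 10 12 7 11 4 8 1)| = |(0 14 10 8 1)(2 13)(3 7 11 4)| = 20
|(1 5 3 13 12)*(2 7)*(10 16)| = 10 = |(1 5 3 13 12)(2 7)(10 16)|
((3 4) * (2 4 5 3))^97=(2 4)(3 5)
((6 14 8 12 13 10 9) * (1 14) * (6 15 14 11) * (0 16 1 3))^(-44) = (0 6 1)(3 11 16)(8 15 10 12 14 9 13) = ((0 16 1 11 6 3)(8 12 13 10 9 15 14))^(-44)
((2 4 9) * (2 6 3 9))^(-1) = ((2 4)(3 9 6))^(-1) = (2 4)(3 6 9)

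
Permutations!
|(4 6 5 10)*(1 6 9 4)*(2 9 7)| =|(1 6 5 10)(2 9 4 7)| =4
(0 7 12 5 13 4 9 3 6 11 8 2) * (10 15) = [7, 1, 0, 6, 9, 13, 11, 12, 2, 3, 15, 8, 5, 4, 14, 10] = (0 7 12 5 13 4 9 3 6 11 8 2)(10 15)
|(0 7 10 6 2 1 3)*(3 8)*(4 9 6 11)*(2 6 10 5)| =|(0 7 5 2 1 8 3)(4 9 10 11)| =28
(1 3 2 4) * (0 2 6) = (0 2 4 1 3 6) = [2, 3, 4, 6, 1, 5, 0]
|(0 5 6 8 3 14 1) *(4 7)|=|(0 5 6 8 3 14 1)(4 7)|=14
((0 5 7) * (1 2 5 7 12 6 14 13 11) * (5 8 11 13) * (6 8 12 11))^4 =(1 6)(2 14)(5 12)(8 11)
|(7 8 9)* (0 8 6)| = |(0 8 9 7 6)| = 5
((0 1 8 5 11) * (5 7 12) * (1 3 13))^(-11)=(0 5 7 1 3 11 12 8 13)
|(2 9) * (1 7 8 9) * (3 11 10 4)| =20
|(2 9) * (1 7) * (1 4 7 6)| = |(1 6)(2 9)(4 7)| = 2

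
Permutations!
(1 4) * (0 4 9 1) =(0 4)(1 9) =[4, 9, 2, 3, 0, 5, 6, 7, 8, 1]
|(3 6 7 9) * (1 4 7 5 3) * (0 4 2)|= 6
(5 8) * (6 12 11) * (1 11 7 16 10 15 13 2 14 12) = [0, 11, 14, 3, 4, 8, 1, 16, 5, 9, 15, 6, 7, 2, 12, 13, 10] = (1 11 6)(2 14 12 7 16 10 15 13)(5 8)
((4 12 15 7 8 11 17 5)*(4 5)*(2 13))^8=(4 12 15 7 8 11 17)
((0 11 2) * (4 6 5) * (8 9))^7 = ((0 11 2)(4 6 5)(8 9))^7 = (0 11 2)(4 6 5)(8 9)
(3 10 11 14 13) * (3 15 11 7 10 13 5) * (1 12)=(1 12)(3 13 15 11 14 5)(7 10)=[0, 12, 2, 13, 4, 3, 6, 10, 8, 9, 7, 14, 1, 15, 5, 11]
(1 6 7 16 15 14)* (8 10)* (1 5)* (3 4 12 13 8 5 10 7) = (1 6 3 4 12 13 8 7 16 15 14 10 5) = [0, 6, 2, 4, 12, 1, 3, 16, 7, 9, 5, 11, 13, 8, 10, 14, 15]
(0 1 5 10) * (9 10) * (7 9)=[1, 5, 2, 3, 4, 7, 6, 9, 8, 10, 0]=(0 1 5 7 9 10)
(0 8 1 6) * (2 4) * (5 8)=(0 5 8 1 6)(2 4)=[5, 6, 4, 3, 2, 8, 0, 7, 1]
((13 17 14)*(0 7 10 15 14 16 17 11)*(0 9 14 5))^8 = ((0 7 10 15 5)(9 14 13 11)(16 17))^8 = (17)(0 15 7 5 10)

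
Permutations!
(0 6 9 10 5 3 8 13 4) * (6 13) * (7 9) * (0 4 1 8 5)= (0 13 1 8 6 7 9 10)(3 5)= [13, 8, 2, 5, 4, 3, 7, 9, 6, 10, 0, 11, 12, 1]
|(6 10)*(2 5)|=|(2 5)(6 10)|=2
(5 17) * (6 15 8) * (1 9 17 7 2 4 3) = (1 9 17 5 7 2 4 3)(6 15 8) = [0, 9, 4, 1, 3, 7, 15, 2, 6, 17, 10, 11, 12, 13, 14, 8, 16, 5]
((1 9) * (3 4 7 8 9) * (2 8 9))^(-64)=(1 3 4 7 9)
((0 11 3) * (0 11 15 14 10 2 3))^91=(15)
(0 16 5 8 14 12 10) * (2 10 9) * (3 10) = [16, 1, 3, 10, 4, 8, 6, 7, 14, 2, 0, 11, 9, 13, 12, 15, 5] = (0 16 5 8 14 12 9 2 3 10)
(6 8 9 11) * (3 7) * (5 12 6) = (3 7)(5 12 6 8 9 11) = [0, 1, 2, 7, 4, 12, 8, 3, 9, 11, 10, 5, 6]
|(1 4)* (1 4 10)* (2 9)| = 2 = |(1 10)(2 9)|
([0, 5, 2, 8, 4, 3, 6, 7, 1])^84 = (8)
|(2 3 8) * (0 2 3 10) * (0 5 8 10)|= |(0 2)(3 10 5 8)|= 4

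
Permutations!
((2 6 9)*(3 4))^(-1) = (2 9 6)(3 4)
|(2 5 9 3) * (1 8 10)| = |(1 8 10)(2 5 9 3)| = 12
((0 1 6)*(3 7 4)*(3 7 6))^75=(0 6 3 1)(4 7)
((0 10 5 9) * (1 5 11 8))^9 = ((0 10 11 8 1 5 9))^9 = (0 11 1 9 10 8 5)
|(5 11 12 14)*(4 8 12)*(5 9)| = 7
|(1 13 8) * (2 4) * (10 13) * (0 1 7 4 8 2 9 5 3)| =11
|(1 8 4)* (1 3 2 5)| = 6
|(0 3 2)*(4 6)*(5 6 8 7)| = |(0 3 2)(4 8 7 5 6)| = 15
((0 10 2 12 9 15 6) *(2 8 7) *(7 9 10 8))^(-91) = ((0 8 9 15 6)(2 12 10 7))^(-91) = (0 6 15 9 8)(2 12 10 7)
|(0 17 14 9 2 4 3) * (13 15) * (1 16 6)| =|(0 17 14 9 2 4 3)(1 16 6)(13 15)| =42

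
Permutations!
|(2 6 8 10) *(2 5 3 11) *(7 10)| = |(2 6 8 7 10 5 3 11)| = 8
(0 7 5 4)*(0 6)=[7, 1, 2, 3, 6, 4, 0, 5]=(0 7 5 4 6)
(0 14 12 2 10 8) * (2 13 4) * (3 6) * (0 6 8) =(0 14 12 13 4 2 10)(3 8 6) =[14, 1, 10, 8, 2, 5, 3, 7, 6, 9, 0, 11, 13, 4, 12]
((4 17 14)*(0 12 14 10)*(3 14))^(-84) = ((0 12 3 14 4 17 10))^(-84) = (17)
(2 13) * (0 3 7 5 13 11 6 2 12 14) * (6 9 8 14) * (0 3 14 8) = [14, 1, 11, 7, 4, 13, 2, 5, 8, 0, 10, 9, 6, 12, 3] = (0 14 3 7 5 13 12 6 2 11 9)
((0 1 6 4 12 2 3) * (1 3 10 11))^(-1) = (0 3)(1 11 10 2 12 4 6)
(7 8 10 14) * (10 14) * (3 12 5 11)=(3 12 5 11)(7 8 14)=[0, 1, 2, 12, 4, 11, 6, 8, 14, 9, 10, 3, 5, 13, 7]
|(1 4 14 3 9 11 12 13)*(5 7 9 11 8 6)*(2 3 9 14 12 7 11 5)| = 36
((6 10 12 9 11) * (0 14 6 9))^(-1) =(0 12 10 6 14)(9 11)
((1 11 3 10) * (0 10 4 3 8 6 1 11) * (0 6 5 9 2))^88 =(0 5 10 9 11 2 8)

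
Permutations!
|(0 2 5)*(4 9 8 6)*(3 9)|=|(0 2 5)(3 9 8 6 4)|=15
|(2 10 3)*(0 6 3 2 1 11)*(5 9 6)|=|(0 5 9 6 3 1 11)(2 10)|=14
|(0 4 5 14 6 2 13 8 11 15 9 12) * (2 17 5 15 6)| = 40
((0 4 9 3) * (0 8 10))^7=((0 4 9 3 8 10))^7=(0 4 9 3 8 10)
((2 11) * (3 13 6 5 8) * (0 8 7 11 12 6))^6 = ((0 8 3 13)(2 12 6 5 7 11))^6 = (0 3)(8 13)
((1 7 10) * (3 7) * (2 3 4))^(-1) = ((1 4 2 3 7 10))^(-1) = (1 10 7 3 2 4)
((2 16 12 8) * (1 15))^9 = ((1 15)(2 16 12 8))^9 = (1 15)(2 16 12 8)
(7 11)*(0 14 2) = (0 14 2)(7 11) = [14, 1, 0, 3, 4, 5, 6, 11, 8, 9, 10, 7, 12, 13, 2]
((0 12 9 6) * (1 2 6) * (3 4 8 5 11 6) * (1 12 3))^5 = (0 11 8 3 6 5 4)(1 2)(9 12)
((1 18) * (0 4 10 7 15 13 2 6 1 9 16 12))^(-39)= ((0 4 10 7 15 13 2 6 1 18 9 16 12))^(-39)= (18)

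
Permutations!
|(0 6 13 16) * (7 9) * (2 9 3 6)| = 8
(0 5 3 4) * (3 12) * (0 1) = [5, 0, 2, 4, 1, 12, 6, 7, 8, 9, 10, 11, 3] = (0 5 12 3 4 1)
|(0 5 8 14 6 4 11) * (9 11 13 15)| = 10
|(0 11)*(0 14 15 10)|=5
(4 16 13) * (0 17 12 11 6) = (0 17 12 11 6)(4 16 13) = [17, 1, 2, 3, 16, 5, 0, 7, 8, 9, 10, 6, 11, 4, 14, 15, 13, 12]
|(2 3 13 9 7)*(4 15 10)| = |(2 3 13 9 7)(4 15 10)| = 15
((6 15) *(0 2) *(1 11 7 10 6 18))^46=(1 6 11 15 7 18 10)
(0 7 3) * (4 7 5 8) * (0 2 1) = [5, 0, 1, 2, 7, 8, 6, 3, 4] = (0 5 8 4 7 3 2 1)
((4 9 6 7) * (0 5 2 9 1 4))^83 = (0 7 6 9 2 5)(1 4)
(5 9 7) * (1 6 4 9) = (1 6 4 9 7 5) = [0, 6, 2, 3, 9, 1, 4, 5, 8, 7]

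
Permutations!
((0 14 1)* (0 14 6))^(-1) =((0 6)(1 14))^(-1) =(0 6)(1 14)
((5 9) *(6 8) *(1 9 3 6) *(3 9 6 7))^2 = ((1 6 8)(3 7)(5 9))^2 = (9)(1 8 6)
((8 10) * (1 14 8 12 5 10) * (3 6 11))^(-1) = (1 8 14)(3 11 6)(5 12 10)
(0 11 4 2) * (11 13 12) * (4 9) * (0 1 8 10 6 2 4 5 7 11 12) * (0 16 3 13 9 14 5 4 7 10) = (0 9 4 7 11 14 5 10 6 2 1 8)(3 13 16) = [9, 8, 1, 13, 7, 10, 2, 11, 0, 4, 6, 14, 12, 16, 5, 15, 3]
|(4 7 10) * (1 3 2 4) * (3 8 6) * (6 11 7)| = 20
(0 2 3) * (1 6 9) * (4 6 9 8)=(0 2 3)(1 9)(4 6 8)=[2, 9, 3, 0, 6, 5, 8, 7, 4, 1]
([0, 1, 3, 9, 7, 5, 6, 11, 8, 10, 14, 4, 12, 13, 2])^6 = [0, 1, 3, 9, 4, 5, 6, 7, 8, 10, 14, 11, 12, 13, 2]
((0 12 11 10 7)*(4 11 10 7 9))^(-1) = ((0 12 10 9 4 11 7))^(-1) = (0 7 11 4 9 10 12)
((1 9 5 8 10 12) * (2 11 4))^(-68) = ((1 9 5 8 10 12)(2 11 4))^(-68) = (1 10 5)(2 11 4)(8 9 12)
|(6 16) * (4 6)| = 3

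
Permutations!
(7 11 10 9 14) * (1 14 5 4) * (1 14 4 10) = (1 4 14 7 11)(5 10 9) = [0, 4, 2, 3, 14, 10, 6, 11, 8, 5, 9, 1, 12, 13, 7]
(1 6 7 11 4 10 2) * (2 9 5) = [0, 6, 1, 3, 10, 2, 7, 11, 8, 5, 9, 4] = (1 6 7 11 4 10 9 5 2)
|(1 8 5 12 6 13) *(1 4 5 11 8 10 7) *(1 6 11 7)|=8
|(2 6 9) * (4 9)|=4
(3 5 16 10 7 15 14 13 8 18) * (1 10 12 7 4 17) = (1 10 4 17)(3 5 16 12 7 15 14 13 8 18) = [0, 10, 2, 5, 17, 16, 6, 15, 18, 9, 4, 11, 7, 8, 13, 14, 12, 1, 3]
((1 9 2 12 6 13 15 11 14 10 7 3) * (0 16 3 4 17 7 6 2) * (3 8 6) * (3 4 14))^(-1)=((0 16 8 6 13 15 11 3 1 9)(2 12)(4 17 7 14 10))^(-1)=(0 9 1 3 11 15 13 6 8 16)(2 12)(4 10 14 7 17)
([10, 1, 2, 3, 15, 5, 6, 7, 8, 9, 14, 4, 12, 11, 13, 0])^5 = [4, 1, 2, 3, 13, 5, 6, 7, 8, 9, 15, 14, 12, 10, 0, 11]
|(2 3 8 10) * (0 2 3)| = 6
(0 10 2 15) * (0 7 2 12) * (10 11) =(0 11 10 12)(2 15 7) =[11, 1, 15, 3, 4, 5, 6, 2, 8, 9, 12, 10, 0, 13, 14, 7]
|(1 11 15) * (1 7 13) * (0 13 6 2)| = |(0 13 1 11 15 7 6 2)| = 8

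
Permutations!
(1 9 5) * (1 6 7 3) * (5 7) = (1 9 7 3)(5 6) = [0, 9, 2, 1, 4, 6, 5, 3, 8, 7]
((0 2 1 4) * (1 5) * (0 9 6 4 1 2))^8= (4 6 9)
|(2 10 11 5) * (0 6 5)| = |(0 6 5 2 10 11)| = 6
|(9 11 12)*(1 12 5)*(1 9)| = |(1 12)(5 9 11)| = 6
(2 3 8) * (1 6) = (1 6)(2 3 8) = [0, 6, 3, 8, 4, 5, 1, 7, 2]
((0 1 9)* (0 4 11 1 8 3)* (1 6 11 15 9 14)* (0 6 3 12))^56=(0 12 8)(3 11 6)(4 9 15)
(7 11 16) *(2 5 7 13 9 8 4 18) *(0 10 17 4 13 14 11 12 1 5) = (0 10 17 4 18 2)(1 5 7 12)(8 13 9)(11 16 14) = [10, 5, 0, 3, 18, 7, 6, 12, 13, 8, 17, 16, 1, 9, 11, 15, 14, 4, 2]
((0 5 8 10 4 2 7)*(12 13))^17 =((0 5 8 10 4 2 7)(12 13))^17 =(0 10 7 8 2 5 4)(12 13)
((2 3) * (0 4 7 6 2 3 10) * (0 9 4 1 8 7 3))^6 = (0 10 8 4 6)(1 9 7 3 2)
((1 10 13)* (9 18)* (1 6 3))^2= (18)(1 13 3 10 6)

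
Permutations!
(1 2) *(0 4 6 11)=(0 4 6 11)(1 2)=[4, 2, 1, 3, 6, 5, 11, 7, 8, 9, 10, 0]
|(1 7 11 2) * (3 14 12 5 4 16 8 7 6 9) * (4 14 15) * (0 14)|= |(0 14 12 5)(1 6 9 3 15 4 16 8 7 11 2)|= 44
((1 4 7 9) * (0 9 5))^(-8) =((0 9 1 4 7 5))^(-8) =(0 7 1)(4 9 5)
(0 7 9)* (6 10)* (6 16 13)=[7, 1, 2, 3, 4, 5, 10, 9, 8, 0, 16, 11, 12, 6, 14, 15, 13]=(0 7 9)(6 10 16 13)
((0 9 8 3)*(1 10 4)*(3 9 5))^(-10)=((0 5 3)(1 10 4)(8 9))^(-10)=(0 3 5)(1 4 10)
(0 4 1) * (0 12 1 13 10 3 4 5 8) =[5, 12, 2, 4, 13, 8, 6, 7, 0, 9, 3, 11, 1, 10] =(0 5 8)(1 12)(3 4 13 10)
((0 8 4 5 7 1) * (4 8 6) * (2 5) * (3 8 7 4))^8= ((0 6 3 8 7 1)(2 5 4))^8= (0 3 7)(1 6 8)(2 4 5)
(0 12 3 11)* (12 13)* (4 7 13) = (0 4 7 13 12 3 11) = [4, 1, 2, 11, 7, 5, 6, 13, 8, 9, 10, 0, 3, 12]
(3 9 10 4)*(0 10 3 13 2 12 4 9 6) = (0 10 9 3 6)(2 12 4 13) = [10, 1, 12, 6, 13, 5, 0, 7, 8, 3, 9, 11, 4, 2]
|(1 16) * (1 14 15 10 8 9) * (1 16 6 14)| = |(1 6 14 15 10 8 9 16)| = 8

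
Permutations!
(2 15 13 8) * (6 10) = (2 15 13 8)(6 10) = [0, 1, 15, 3, 4, 5, 10, 7, 2, 9, 6, 11, 12, 8, 14, 13]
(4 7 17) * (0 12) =(0 12)(4 7 17) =[12, 1, 2, 3, 7, 5, 6, 17, 8, 9, 10, 11, 0, 13, 14, 15, 16, 4]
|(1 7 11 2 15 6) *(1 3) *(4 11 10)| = |(1 7 10 4 11 2 15 6 3)| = 9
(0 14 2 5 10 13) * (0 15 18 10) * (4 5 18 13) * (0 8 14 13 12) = (0 13 15 12)(2 18 10 4 5 8 14) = [13, 1, 18, 3, 5, 8, 6, 7, 14, 9, 4, 11, 0, 15, 2, 12, 16, 17, 10]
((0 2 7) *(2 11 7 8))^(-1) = (0 7 11)(2 8)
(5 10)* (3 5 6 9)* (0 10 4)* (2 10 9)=(0 9 3 5 4)(2 10 6)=[9, 1, 10, 5, 0, 4, 2, 7, 8, 3, 6]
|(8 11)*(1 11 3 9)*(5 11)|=6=|(1 5 11 8 3 9)|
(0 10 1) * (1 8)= (0 10 8 1)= [10, 0, 2, 3, 4, 5, 6, 7, 1, 9, 8]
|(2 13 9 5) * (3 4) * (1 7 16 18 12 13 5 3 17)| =|(1 7 16 18 12 13 9 3 4 17)(2 5)| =10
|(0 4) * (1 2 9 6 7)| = |(0 4)(1 2 9 6 7)| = 10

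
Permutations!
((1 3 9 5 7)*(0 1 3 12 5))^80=((0 1 12 5 7 3 9))^80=(0 5 9 12 3 1 7)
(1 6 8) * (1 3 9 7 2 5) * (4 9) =(1 6 8 3 4 9 7 2 5) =[0, 6, 5, 4, 9, 1, 8, 2, 3, 7]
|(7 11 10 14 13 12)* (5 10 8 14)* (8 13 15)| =12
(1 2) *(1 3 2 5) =(1 5)(2 3) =[0, 5, 3, 2, 4, 1]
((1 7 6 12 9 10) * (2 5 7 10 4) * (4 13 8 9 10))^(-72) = (13)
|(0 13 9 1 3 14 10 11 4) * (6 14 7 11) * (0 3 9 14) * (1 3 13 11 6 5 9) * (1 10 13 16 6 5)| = |(0 11 4 16 6)(1 10)(3 7 5 9)(13 14)| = 20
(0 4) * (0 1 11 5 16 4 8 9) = (0 8 9)(1 11 5 16 4) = [8, 11, 2, 3, 1, 16, 6, 7, 9, 0, 10, 5, 12, 13, 14, 15, 4]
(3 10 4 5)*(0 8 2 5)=(0 8 2 5 3 10 4)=[8, 1, 5, 10, 0, 3, 6, 7, 2, 9, 4]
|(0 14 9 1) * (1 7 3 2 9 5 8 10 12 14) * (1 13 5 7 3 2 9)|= 10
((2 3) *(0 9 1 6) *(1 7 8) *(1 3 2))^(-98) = (9)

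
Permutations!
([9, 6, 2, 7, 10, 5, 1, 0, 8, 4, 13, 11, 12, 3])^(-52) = [13, 1, 2, 4, 7, 5, 6, 10, 8, 3, 0, 11, 12, 9]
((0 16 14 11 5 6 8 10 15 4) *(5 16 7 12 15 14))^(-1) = ((0 7 12 15 4)(5 6 8 10 14 11 16))^(-1) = (0 4 15 12 7)(5 16 11 14 10 8 6)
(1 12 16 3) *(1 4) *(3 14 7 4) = (1 12 16 14 7 4) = [0, 12, 2, 3, 1, 5, 6, 4, 8, 9, 10, 11, 16, 13, 7, 15, 14]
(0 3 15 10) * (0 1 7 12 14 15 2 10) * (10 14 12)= [3, 7, 14, 2, 4, 5, 6, 10, 8, 9, 1, 11, 12, 13, 15, 0]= (0 3 2 14 15)(1 7 10)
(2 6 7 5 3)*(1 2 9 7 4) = (1 2 6 4)(3 9 7 5) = [0, 2, 6, 9, 1, 3, 4, 5, 8, 7]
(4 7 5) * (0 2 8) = (0 2 8)(4 7 5) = [2, 1, 8, 3, 7, 4, 6, 5, 0]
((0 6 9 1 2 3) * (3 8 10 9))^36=((0 6 3)(1 2 8 10 9))^36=(1 2 8 10 9)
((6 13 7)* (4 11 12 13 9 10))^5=((4 11 12 13 7 6 9 10))^5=(4 6 12 10 7 11 9 13)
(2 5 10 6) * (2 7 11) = (2 5 10 6 7 11) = [0, 1, 5, 3, 4, 10, 7, 11, 8, 9, 6, 2]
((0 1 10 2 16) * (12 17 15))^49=(0 16 2 10 1)(12 17 15)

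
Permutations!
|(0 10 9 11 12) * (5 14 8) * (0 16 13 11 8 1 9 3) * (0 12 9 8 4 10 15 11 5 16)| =|(0 15 11 9 4 10 3 12)(1 8 16 13 5 14)| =24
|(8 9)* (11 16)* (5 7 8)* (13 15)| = 4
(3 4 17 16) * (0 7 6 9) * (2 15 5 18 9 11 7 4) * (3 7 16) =(0 4 17 3 2 15 5 18 9)(6 11 16 7) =[4, 1, 15, 2, 17, 18, 11, 6, 8, 0, 10, 16, 12, 13, 14, 5, 7, 3, 9]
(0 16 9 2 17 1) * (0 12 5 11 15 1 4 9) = [16, 12, 17, 3, 9, 11, 6, 7, 8, 2, 10, 15, 5, 13, 14, 1, 0, 4] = (0 16)(1 12 5 11 15)(2 17 4 9)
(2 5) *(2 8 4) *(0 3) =(0 3)(2 5 8 4) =[3, 1, 5, 0, 2, 8, 6, 7, 4]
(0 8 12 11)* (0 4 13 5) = [8, 1, 2, 3, 13, 0, 6, 7, 12, 9, 10, 4, 11, 5] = (0 8 12 11 4 13 5)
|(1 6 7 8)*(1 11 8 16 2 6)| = 4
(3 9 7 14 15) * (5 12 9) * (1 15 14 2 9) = (1 15 3 5 12)(2 9 7) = [0, 15, 9, 5, 4, 12, 6, 2, 8, 7, 10, 11, 1, 13, 14, 3]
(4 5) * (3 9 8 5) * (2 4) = (2 4 3 9 8 5) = [0, 1, 4, 9, 3, 2, 6, 7, 5, 8]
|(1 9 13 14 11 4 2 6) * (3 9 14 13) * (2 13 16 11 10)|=20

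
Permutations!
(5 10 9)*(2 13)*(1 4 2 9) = (1 4 2 13 9 5 10) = [0, 4, 13, 3, 2, 10, 6, 7, 8, 5, 1, 11, 12, 9]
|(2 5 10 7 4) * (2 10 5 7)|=4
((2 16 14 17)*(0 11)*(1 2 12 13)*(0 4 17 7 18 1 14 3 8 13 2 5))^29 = ((0 11 4 17 12 2 16 3 8 13 14 7 18 1 5))^29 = (0 5 1 18 7 14 13 8 3 16 2 12 17 4 11)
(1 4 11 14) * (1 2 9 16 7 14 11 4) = (2 9 16 7 14) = [0, 1, 9, 3, 4, 5, 6, 14, 8, 16, 10, 11, 12, 13, 2, 15, 7]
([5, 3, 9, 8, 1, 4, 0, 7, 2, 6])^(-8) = (0 5 4 1 3 8 2 9 6)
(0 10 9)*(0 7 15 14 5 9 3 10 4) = (0 4)(3 10)(5 9 7 15 14) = [4, 1, 2, 10, 0, 9, 6, 15, 8, 7, 3, 11, 12, 13, 5, 14]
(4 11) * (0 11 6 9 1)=(0 11 4 6 9 1)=[11, 0, 2, 3, 6, 5, 9, 7, 8, 1, 10, 4]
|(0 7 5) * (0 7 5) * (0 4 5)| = 3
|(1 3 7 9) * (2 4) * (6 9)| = |(1 3 7 6 9)(2 4)| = 10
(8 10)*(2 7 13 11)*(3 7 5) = (2 5 3 7 13 11)(8 10) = [0, 1, 5, 7, 4, 3, 6, 13, 10, 9, 8, 2, 12, 11]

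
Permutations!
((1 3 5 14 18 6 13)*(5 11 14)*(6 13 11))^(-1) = ((1 3 6 11 14 18 13))^(-1) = (1 13 18 14 11 6 3)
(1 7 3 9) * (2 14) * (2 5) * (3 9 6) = [0, 7, 14, 6, 4, 2, 3, 9, 8, 1, 10, 11, 12, 13, 5] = (1 7 9)(2 14 5)(3 6)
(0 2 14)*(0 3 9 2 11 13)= [11, 1, 14, 9, 4, 5, 6, 7, 8, 2, 10, 13, 12, 0, 3]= (0 11 13)(2 14 3 9)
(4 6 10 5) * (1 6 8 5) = [0, 6, 2, 3, 8, 4, 10, 7, 5, 9, 1] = (1 6 10)(4 8 5)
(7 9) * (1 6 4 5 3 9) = [0, 6, 2, 9, 5, 3, 4, 1, 8, 7] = (1 6 4 5 3 9 7)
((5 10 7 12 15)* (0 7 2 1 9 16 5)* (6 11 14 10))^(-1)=(0 15 12 7)(1 2 10 14 11 6 5 16 9)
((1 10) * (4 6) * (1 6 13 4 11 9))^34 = (13)(1 9 11 6 10)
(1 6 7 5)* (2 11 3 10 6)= [0, 2, 11, 10, 4, 1, 7, 5, 8, 9, 6, 3]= (1 2 11 3 10 6 7 5)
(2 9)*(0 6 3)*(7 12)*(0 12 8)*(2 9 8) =[6, 1, 8, 12, 4, 5, 3, 2, 0, 9, 10, 11, 7] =(0 6 3 12 7 2 8)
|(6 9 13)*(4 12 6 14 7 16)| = |(4 12 6 9 13 14 7 16)| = 8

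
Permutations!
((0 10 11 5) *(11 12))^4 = (0 5 11 12 10)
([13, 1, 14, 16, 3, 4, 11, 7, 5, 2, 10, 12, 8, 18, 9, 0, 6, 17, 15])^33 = [13, 1, 2, 16, 3, 4, 11, 7, 5, 9, 10, 12, 8, 18, 14, 0, 6, 17, 15]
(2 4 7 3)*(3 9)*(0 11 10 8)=(0 11 10 8)(2 4 7 9 3)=[11, 1, 4, 2, 7, 5, 6, 9, 0, 3, 8, 10]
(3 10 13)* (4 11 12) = [0, 1, 2, 10, 11, 5, 6, 7, 8, 9, 13, 12, 4, 3] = (3 10 13)(4 11 12)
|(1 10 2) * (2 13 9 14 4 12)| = 8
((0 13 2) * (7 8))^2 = ((0 13 2)(7 8))^2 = (0 2 13)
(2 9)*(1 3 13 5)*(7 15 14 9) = (1 3 13 5)(2 7 15 14 9) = [0, 3, 7, 13, 4, 1, 6, 15, 8, 2, 10, 11, 12, 5, 9, 14]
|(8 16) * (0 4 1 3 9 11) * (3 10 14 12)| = |(0 4 1 10 14 12 3 9 11)(8 16)| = 18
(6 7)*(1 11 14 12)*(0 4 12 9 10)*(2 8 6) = (0 4 12 1 11 14 9 10)(2 8 6 7) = [4, 11, 8, 3, 12, 5, 7, 2, 6, 10, 0, 14, 1, 13, 9]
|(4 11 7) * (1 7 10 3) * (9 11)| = 7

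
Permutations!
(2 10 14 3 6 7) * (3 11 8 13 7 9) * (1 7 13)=(1 7 2 10 14 11 8)(3 6 9)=[0, 7, 10, 6, 4, 5, 9, 2, 1, 3, 14, 8, 12, 13, 11]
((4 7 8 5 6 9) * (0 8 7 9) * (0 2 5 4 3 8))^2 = (2 6 5)(3 4)(8 9)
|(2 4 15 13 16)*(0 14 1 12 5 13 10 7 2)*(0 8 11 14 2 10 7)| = |(0 2 4 15 7 10)(1 12 5 13 16 8 11 14)| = 24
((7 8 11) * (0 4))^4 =((0 4)(7 8 11))^4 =(7 8 11)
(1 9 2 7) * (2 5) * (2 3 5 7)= [0, 9, 2, 5, 4, 3, 6, 1, 8, 7]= (1 9 7)(3 5)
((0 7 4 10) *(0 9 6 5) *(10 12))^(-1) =(0 5 6 9 10 12 4 7)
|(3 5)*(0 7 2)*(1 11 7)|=|(0 1 11 7 2)(3 5)|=10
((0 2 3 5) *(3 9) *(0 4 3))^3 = ((0 2 9)(3 5 4))^3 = (9)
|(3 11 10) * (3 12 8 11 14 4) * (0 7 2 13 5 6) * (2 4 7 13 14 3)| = 4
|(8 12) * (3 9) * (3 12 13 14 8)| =3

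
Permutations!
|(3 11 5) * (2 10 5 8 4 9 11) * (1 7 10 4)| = |(1 7 10 5 3 2 4 9 11 8)| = 10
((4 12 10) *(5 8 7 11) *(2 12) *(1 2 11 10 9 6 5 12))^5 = (1 2)(4 5 11 8 12 7 9 10 6)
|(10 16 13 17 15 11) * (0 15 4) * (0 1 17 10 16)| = |(0 15 11 16 13 10)(1 17 4)| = 6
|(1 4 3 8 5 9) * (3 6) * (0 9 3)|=15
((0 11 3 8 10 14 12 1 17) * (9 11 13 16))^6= (0 8)(1 11)(3 17)(9 12)(10 13)(14 16)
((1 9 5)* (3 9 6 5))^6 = ((1 6 5)(3 9))^6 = (9)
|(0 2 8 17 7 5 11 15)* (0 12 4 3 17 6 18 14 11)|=|(0 2 8 6 18 14 11 15 12 4 3 17 7 5)|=14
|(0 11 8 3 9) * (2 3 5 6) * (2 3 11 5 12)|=20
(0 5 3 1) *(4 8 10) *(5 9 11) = (0 9 11 5 3 1)(4 8 10) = [9, 0, 2, 1, 8, 3, 6, 7, 10, 11, 4, 5]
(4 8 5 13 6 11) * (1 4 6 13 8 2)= (13)(1 4 2)(5 8)(6 11)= [0, 4, 1, 3, 2, 8, 11, 7, 5, 9, 10, 6, 12, 13]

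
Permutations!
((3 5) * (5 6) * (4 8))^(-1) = (3 5 6)(4 8)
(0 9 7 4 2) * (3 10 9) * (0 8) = (0 3 10 9 7 4 2 8) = [3, 1, 8, 10, 2, 5, 6, 4, 0, 7, 9]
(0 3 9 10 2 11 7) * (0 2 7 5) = [3, 1, 11, 9, 4, 0, 6, 2, 8, 10, 7, 5] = (0 3 9 10 7 2 11 5)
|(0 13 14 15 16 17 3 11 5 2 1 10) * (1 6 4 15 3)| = |(0 13 14 3 11 5 2 6 4 15 16 17 1 10)| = 14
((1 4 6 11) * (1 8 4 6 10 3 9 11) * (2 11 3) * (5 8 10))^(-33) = (11)(1 6)(3 9)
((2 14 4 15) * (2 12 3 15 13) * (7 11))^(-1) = (2 13 4 14)(3 12 15)(7 11)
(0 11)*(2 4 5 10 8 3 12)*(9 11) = (0 9 11)(2 4 5 10 8 3 12) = [9, 1, 4, 12, 5, 10, 6, 7, 3, 11, 8, 0, 2]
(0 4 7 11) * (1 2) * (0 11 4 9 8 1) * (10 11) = (0 9 8 1 2)(4 7)(10 11) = [9, 2, 0, 3, 7, 5, 6, 4, 1, 8, 11, 10]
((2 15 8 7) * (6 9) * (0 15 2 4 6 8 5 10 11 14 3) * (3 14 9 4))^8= ((0 15 5 10 11 9 8 7 3)(4 6))^8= (0 3 7 8 9 11 10 5 15)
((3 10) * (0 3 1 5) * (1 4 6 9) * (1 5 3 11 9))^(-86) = (0 9)(1 6 4 10 3)(5 11)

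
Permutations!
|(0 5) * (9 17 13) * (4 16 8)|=|(0 5)(4 16 8)(9 17 13)|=6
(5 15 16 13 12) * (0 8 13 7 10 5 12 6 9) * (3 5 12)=(0 8 13 6 9)(3 5 15 16 7 10 12)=[8, 1, 2, 5, 4, 15, 9, 10, 13, 0, 12, 11, 3, 6, 14, 16, 7]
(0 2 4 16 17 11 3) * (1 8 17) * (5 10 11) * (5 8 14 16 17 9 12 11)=(0 2 4 17 8 9 12 11 3)(1 14 16)(5 10)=[2, 14, 4, 0, 17, 10, 6, 7, 9, 12, 5, 3, 11, 13, 16, 15, 1, 8]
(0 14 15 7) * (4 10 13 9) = (0 14 15 7)(4 10 13 9) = [14, 1, 2, 3, 10, 5, 6, 0, 8, 4, 13, 11, 12, 9, 15, 7]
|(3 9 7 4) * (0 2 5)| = 12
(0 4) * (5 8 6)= [4, 1, 2, 3, 0, 8, 5, 7, 6]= (0 4)(5 8 6)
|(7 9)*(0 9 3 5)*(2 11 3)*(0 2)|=|(0 9 7)(2 11 3 5)|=12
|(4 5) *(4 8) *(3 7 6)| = 3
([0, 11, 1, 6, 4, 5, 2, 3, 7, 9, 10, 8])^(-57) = (1 2 6 3 7 8 11)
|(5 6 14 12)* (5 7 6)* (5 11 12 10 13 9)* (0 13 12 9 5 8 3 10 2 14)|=|(0 13 5 11 9 8 3 10 12 7 6)(2 14)|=22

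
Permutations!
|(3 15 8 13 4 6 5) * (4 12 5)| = 6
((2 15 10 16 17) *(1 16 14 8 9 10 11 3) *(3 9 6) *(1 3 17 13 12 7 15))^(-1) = (1 2 17 6 8 14 10 9 11 15 7 12 13 16)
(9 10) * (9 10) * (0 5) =(10)(0 5) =[5, 1, 2, 3, 4, 0, 6, 7, 8, 9, 10]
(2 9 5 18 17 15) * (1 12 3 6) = (1 12 3 6)(2 9 5 18 17 15) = [0, 12, 9, 6, 4, 18, 1, 7, 8, 5, 10, 11, 3, 13, 14, 2, 16, 15, 17]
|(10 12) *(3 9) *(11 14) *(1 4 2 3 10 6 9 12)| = |(1 4 2 3 12 6 9 10)(11 14)| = 8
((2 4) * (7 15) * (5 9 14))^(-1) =(2 4)(5 14 9)(7 15) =((2 4)(5 9 14)(7 15))^(-1)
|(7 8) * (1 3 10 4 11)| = |(1 3 10 4 11)(7 8)| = 10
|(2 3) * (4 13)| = |(2 3)(4 13)| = 2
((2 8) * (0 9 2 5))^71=((0 9 2 8 5))^71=(0 9 2 8 5)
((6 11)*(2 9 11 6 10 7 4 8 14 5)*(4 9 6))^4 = (2 14 4)(5 8 6)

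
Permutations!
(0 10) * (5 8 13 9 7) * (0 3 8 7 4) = (0 10 3 8 13 9 4)(5 7) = [10, 1, 2, 8, 0, 7, 6, 5, 13, 4, 3, 11, 12, 9]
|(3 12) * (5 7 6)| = |(3 12)(5 7 6)| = 6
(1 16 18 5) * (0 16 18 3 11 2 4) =(0 16 3 11 2 4)(1 18 5) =[16, 18, 4, 11, 0, 1, 6, 7, 8, 9, 10, 2, 12, 13, 14, 15, 3, 17, 5]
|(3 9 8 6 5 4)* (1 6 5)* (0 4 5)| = 10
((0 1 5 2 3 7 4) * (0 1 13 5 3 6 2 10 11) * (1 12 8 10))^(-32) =((0 13 5 1 3 7 4 12 8 10 11)(2 6))^(-32) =(0 13 5 1 3 7 4 12 8 10 11)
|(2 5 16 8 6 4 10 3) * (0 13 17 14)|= |(0 13 17 14)(2 5 16 8 6 4 10 3)|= 8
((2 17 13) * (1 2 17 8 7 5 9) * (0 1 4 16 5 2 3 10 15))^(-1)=((0 1 3 10 15)(2 8 7)(4 16 5 9)(13 17))^(-1)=(0 15 10 3 1)(2 7 8)(4 9 5 16)(13 17)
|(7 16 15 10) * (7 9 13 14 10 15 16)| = |(16)(9 13 14 10)| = 4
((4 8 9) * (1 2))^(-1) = ((1 2)(4 8 9))^(-1) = (1 2)(4 9 8)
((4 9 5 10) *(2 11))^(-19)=((2 11)(4 9 5 10))^(-19)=(2 11)(4 9 5 10)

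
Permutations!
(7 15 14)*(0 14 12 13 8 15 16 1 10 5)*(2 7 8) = (0 14 8 15 12 13 2 7 16 1 10 5) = [14, 10, 7, 3, 4, 0, 6, 16, 15, 9, 5, 11, 13, 2, 8, 12, 1]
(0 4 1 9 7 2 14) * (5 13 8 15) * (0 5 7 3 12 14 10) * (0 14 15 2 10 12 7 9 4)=(1 4)(2 12 15 9 3 7 10 14 5 13 8)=[0, 4, 12, 7, 1, 13, 6, 10, 2, 3, 14, 11, 15, 8, 5, 9]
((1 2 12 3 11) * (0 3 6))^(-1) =((0 3 11 1 2 12 6))^(-1) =(0 6 12 2 1 11 3)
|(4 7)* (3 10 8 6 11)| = 10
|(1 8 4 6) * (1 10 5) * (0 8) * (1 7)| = 8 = |(0 8 4 6 10 5 7 1)|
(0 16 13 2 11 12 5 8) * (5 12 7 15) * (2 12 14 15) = (0 16 13 12 14 15 5 8)(2 11 7) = [16, 1, 11, 3, 4, 8, 6, 2, 0, 9, 10, 7, 14, 12, 15, 5, 13]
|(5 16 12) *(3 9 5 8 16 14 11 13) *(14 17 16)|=|(3 9 5 17 16 12 8 14 11 13)|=10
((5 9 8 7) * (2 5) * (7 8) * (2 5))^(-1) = ((5 9 7))^(-1) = (5 7 9)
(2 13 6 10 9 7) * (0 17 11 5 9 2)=(0 17 11 5 9 7)(2 13 6 10)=[17, 1, 13, 3, 4, 9, 10, 0, 8, 7, 2, 5, 12, 6, 14, 15, 16, 11]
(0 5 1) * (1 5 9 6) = (0 9 6 1) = [9, 0, 2, 3, 4, 5, 1, 7, 8, 6]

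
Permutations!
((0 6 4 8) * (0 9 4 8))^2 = (0 8 4 6 9)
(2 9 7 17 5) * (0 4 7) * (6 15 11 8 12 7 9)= [4, 1, 6, 3, 9, 2, 15, 17, 12, 0, 10, 8, 7, 13, 14, 11, 16, 5]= (0 4 9)(2 6 15 11 8 12 7 17 5)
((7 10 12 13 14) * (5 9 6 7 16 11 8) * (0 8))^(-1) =(0 11 16 14 13 12 10 7 6 9 5 8)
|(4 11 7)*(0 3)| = |(0 3)(4 11 7)| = 6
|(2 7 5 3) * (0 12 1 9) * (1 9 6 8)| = |(0 12 9)(1 6 8)(2 7 5 3)| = 12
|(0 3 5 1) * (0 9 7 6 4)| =|(0 3 5 1 9 7 6 4)| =8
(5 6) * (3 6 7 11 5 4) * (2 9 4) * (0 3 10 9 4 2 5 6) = [3, 1, 4, 0, 10, 7, 5, 11, 8, 2, 9, 6] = (0 3)(2 4 10 9)(5 7 11 6)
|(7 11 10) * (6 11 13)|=5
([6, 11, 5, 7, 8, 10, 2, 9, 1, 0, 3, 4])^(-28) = [10, 1, 7, 6, 4, 9, 3, 2, 8, 5, 0, 11]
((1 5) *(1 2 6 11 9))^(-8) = ((1 5 2 6 11 9))^(-8) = (1 11 2)(5 9 6)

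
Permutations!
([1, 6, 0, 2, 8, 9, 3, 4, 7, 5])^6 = [1, 6, 0, 2, 4, 5, 3, 7, 8, 9]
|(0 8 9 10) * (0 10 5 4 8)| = |(10)(4 8 9 5)| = 4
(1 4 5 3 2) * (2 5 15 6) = [0, 4, 1, 5, 15, 3, 2, 7, 8, 9, 10, 11, 12, 13, 14, 6] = (1 4 15 6 2)(3 5)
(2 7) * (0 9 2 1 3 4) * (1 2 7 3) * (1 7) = [9, 7, 3, 4, 0, 5, 6, 2, 8, 1] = (0 9 1 7 2 3 4)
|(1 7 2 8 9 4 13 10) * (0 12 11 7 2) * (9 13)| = 20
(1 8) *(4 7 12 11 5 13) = (1 8)(4 7 12 11 5 13) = [0, 8, 2, 3, 7, 13, 6, 12, 1, 9, 10, 5, 11, 4]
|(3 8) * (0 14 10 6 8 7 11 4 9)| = |(0 14 10 6 8 3 7 11 4 9)| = 10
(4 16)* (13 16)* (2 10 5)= (2 10 5)(4 13 16)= [0, 1, 10, 3, 13, 2, 6, 7, 8, 9, 5, 11, 12, 16, 14, 15, 4]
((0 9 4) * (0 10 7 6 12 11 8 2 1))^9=((0 9 4 10 7 6 12 11 8 2 1))^9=(0 2 11 6 10 9 1 8 12 7 4)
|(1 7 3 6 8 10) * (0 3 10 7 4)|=8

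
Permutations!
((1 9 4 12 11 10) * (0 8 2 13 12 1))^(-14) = ((0 8 2 13 12 11 10)(1 9 4))^(-14) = (13)(1 9 4)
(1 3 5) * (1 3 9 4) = (1 9 4)(3 5) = [0, 9, 2, 5, 1, 3, 6, 7, 8, 4]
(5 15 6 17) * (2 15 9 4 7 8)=(2 15 6 17 5 9 4 7 8)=[0, 1, 15, 3, 7, 9, 17, 8, 2, 4, 10, 11, 12, 13, 14, 6, 16, 5]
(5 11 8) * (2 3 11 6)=(2 3 11 8 5 6)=[0, 1, 3, 11, 4, 6, 2, 7, 5, 9, 10, 8]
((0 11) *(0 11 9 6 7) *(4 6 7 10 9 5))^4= ((11)(0 5 4 6 10 9 7))^4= (11)(0 10 5 9 4 7 6)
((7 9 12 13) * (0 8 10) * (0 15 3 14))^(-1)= ((0 8 10 15 3 14)(7 9 12 13))^(-1)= (0 14 3 15 10 8)(7 13 12 9)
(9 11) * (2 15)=(2 15)(9 11)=[0, 1, 15, 3, 4, 5, 6, 7, 8, 11, 10, 9, 12, 13, 14, 2]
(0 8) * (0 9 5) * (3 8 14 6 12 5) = [14, 1, 2, 8, 4, 0, 12, 7, 9, 3, 10, 11, 5, 13, 6] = (0 14 6 12 5)(3 8 9)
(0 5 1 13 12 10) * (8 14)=(0 5 1 13 12 10)(8 14)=[5, 13, 2, 3, 4, 1, 6, 7, 14, 9, 0, 11, 10, 12, 8]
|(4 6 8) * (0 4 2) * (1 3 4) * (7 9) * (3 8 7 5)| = |(0 1 8 2)(3 4 6 7 9 5)| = 12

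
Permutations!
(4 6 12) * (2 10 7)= (2 10 7)(4 6 12)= [0, 1, 10, 3, 6, 5, 12, 2, 8, 9, 7, 11, 4]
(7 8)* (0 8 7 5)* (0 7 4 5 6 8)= [0, 1, 2, 3, 5, 7, 8, 4, 6]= (4 5 7)(6 8)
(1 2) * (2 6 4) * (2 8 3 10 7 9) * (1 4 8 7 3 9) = [0, 6, 4, 10, 7, 5, 8, 1, 9, 2, 3] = (1 6 8 9 2 4 7)(3 10)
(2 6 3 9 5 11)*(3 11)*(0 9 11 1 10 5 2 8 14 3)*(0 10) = (0 9 2 6 1)(3 11 8 14)(5 10) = [9, 0, 6, 11, 4, 10, 1, 7, 14, 2, 5, 8, 12, 13, 3]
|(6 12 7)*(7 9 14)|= 5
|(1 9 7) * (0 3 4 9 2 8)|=8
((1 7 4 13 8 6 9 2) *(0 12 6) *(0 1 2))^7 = ((0 12 6 9)(1 7 4 13 8))^7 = (0 9 6 12)(1 4 8 7 13)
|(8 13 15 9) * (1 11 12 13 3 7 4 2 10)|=12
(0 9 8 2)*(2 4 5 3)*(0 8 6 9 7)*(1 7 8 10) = (0 8 4 5 3 2 10 1 7)(6 9) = [8, 7, 10, 2, 5, 3, 9, 0, 4, 6, 1]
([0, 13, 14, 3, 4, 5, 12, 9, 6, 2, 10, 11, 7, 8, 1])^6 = (1 9 6)(2 12 13)(7 8 14)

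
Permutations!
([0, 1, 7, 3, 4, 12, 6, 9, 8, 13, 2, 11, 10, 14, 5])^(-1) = (2 10 12 5 14 13 9 7)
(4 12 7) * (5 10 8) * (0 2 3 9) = (0 2 3 9)(4 12 7)(5 10 8) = [2, 1, 3, 9, 12, 10, 6, 4, 5, 0, 8, 11, 7]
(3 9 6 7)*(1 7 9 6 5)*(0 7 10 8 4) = (0 7 3 6 9 5 1 10 8 4) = [7, 10, 2, 6, 0, 1, 9, 3, 4, 5, 8]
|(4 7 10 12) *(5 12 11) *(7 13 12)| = |(4 13 12)(5 7 10 11)| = 12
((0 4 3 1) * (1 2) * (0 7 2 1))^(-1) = (0 2 7 1 3 4)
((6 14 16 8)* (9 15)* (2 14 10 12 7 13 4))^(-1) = (2 4 13 7 12 10 6 8 16 14)(9 15)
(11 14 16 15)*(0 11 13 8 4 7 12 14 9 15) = (0 11 9 15 13 8 4 7 12 14 16) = [11, 1, 2, 3, 7, 5, 6, 12, 4, 15, 10, 9, 14, 8, 16, 13, 0]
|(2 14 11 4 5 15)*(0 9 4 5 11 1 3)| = 10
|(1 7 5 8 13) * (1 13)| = |(13)(1 7 5 8)| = 4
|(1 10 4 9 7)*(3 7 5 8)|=8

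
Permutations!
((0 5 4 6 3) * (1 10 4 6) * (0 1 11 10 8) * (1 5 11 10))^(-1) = ((0 11 1 8)(3 5 6)(4 10))^(-1) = (0 8 1 11)(3 6 5)(4 10)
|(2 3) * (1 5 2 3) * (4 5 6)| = 5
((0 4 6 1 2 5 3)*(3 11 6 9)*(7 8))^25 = (11)(0 4 9 3)(7 8)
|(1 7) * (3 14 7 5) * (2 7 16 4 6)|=9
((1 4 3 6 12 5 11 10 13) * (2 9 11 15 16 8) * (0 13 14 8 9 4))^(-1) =(0 1 13)(2 8 14 10 11 9 16 15 5 12 6 3 4)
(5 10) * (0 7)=(0 7)(5 10)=[7, 1, 2, 3, 4, 10, 6, 0, 8, 9, 5]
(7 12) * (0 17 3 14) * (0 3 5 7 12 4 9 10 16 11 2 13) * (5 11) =[17, 1, 13, 14, 9, 7, 6, 4, 8, 10, 16, 2, 12, 0, 3, 15, 5, 11] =(0 17 11 2 13)(3 14)(4 9 10 16 5 7)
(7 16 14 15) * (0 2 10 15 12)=(0 2 10 15 7 16 14 12)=[2, 1, 10, 3, 4, 5, 6, 16, 8, 9, 15, 11, 0, 13, 12, 7, 14]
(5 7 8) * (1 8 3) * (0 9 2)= (0 9 2)(1 8 5 7 3)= [9, 8, 0, 1, 4, 7, 6, 3, 5, 2]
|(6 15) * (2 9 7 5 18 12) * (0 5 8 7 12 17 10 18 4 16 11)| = |(0 5 4 16 11)(2 9 12)(6 15)(7 8)(10 18 17)| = 30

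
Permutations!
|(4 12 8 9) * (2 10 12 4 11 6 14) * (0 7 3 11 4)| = |(0 7 3 11 6 14 2 10 12 8 9 4)| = 12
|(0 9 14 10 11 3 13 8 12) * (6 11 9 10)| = 10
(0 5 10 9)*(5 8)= (0 8 5 10 9)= [8, 1, 2, 3, 4, 10, 6, 7, 5, 0, 9]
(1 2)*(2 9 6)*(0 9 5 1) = (0 9 6 2)(1 5) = [9, 5, 0, 3, 4, 1, 2, 7, 8, 6]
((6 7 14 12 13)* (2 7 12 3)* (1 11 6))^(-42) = (1 12 11 13 6)(2 14)(3 7)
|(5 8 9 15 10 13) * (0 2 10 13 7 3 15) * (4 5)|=|(0 2 10 7 3 15 13 4 5 8 9)|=11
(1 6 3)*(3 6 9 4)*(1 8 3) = (1 9 4)(3 8) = [0, 9, 2, 8, 1, 5, 6, 7, 3, 4]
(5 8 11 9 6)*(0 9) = (0 9 6 5 8 11) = [9, 1, 2, 3, 4, 8, 5, 7, 11, 6, 10, 0]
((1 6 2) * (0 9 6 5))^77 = (0 5 1 2 6 9)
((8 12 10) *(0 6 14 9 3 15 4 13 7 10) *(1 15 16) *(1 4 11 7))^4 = (0 3 1 10 6 16 15 8 14 4 11 12 9 13 7) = ((0 6 14 9 3 16 4 13 1 15 11 7 10 8 12))^4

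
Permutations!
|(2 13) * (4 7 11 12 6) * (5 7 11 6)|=|(2 13)(4 11 12 5 7 6)|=6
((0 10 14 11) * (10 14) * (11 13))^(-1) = (0 11 13 14)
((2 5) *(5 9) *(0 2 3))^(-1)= (0 3 5 9 2)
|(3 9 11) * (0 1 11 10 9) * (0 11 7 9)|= |(0 1 7 9 10)(3 11)|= 10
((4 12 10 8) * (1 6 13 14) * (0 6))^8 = (0 14 6 1 13)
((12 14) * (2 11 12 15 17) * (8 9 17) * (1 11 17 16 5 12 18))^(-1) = (1 18 11)(2 17)(5 16 9 8 15 14 12) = ((1 11 18)(2 17)(5 12 14 15 8 9 16))^(-1)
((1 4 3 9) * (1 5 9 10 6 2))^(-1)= (1 2 6 10 3 4)(5 9)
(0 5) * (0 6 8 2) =(0 5 6 8 2) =[5, 1, 0, 3, 4, 6, 8, 7, 2]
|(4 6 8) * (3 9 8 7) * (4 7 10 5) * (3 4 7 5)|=8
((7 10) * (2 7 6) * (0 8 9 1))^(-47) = ((0 8 9 1)(2 7 10 6))^(-47) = (0 8 9 1)(2 7 10 6)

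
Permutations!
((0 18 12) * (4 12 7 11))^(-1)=(0 12 4 11 7 18)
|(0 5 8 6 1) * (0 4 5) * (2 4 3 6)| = 12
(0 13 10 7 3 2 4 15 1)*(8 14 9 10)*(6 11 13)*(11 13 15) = (0 6 13 8 14 9 10 7 3 2 4 11 15 1) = [6, 0, 4, 2, 11, 5, 13, 3, 14, 10, 7, 15, 12, 8, 9, 1]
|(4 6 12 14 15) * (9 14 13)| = 7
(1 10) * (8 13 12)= [0, 10, 2, 3, 4, 5, 6, 7, 13, 9, 1, 11, 8, 12]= (1 10)(8 13 12)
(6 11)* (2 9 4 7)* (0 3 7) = (0 3 7 2 9 4)(6 11) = [3, 1, 9, 7, 0, 5, 11, 2, 8, 4, 10, 6]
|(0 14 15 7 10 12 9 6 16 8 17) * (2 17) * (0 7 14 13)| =|(0 13)(2 17 7 10 12 9 6 16 8)(14 15)| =18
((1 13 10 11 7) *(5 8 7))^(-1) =(1 7 8 5 11 10 13) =((1 13 10 11 5 8 7))^(-1)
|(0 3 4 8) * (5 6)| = 4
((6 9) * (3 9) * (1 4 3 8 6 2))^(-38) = (1 3 2 4 9)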